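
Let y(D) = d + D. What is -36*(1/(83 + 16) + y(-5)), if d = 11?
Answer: -2380/11 ≈ -216.36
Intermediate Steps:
y(D) = 11 + D
-36*(1/(83 + 16) + y(-5)) = -36*(1/(83 + 16) + (11 - 5)) = -36*(1/99 + 6) = -36*595/99 = -2380/11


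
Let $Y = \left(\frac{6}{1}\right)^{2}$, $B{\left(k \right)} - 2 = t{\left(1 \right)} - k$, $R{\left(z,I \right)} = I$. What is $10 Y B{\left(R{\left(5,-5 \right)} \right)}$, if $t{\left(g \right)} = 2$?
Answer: $3240$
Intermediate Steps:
$B{\left(k \right)} = 4 - k$ ($B{\left(k \right)} = 2 - \left(-2 + k\right) = 4 - k$)
$Y = 36$ ($Y = \left(6 \cdot 1\right)^{2} = 6^{2} = 36$)
$10 Y B{\left(R{\left(5,-5 \right)} \right)} = 10 \cdot 36 \left(4 - -5\right) = 360 \left(4 + 5\right) = 360 \cdot 9 = 3240$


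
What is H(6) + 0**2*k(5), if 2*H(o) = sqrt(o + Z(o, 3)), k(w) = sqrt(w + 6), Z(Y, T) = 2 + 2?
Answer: sqrt(10)/2 ≈ 1.5811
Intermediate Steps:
Z(Y, T) = 4
k(w) = sqrt(6 + w)
H(o) = sqrt(4 + o)/2 (H(o) = sqrt(o + 4)/2 = sqrt(4 + o)/2)
H(6) + 0**2*k(5) = sqrt(4 + 6)/2 + 0**2*sqrt(6 + 5) = sqrt(10)/2 + 0*sqrt(11) = sqrt(10)/2 + 0 = sqrt(10)/2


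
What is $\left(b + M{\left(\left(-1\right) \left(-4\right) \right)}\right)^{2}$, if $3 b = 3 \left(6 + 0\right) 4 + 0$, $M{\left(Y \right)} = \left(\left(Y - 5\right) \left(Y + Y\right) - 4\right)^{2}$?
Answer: $28224$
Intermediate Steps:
$M{\left(Y \right)} = \left(-4 + 2 Y \left(-5 + Y\right)\right)^{2}$ ($M{\left(Y \right)} = \left(\left(-5 + Y\right) 2 Y - 4\right)^{2} = \left(2 Y \left(-5 + Y\right) - 4\right)^{2} = \left(-4 + 2 Y \left(-5 + Y\right)\right)^{2}$)
$b = 24$ ($b = \frac{3 \left(6 + 0\right) 4 + 0}{3} = \frac{3 \cdot 6 \cdot 4 + 0}{3} = \frac{3 \cdot 24 + 0}{3} = \frac{72 + 0}{3} = \frac{1}{3} \cdot 72 = 24$)
$\left(b + M{\left(\left(-1\right) \left(-4\right) \right)}\right)^{2} = \left(24 + 4 \left(2 - \left(\left(-1\right) \left(-4\right)\right)^{2} + 5 \left(\left(-1\right) \left(-4\right)\right)\right)^{2}\right)^{2} = \left(24 + 4 \left(2 - 4^{2} + 5 \cdot 4\right)^{2}\right)^{2} = \left(24 + 4 \left(2 - 16 + 20\right)^{2}\right)^{2} = \left(24 + 4 \cdot 6^{2}\right)^{2} = \left(24 + 4 \cdot 36\right)^{2} = \left(24 + 144\right)^{2} = 168^{2} = 28224$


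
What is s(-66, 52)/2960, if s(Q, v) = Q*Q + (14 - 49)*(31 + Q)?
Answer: 5581/2960 ≈ 1.8855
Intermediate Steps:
s(Q, v) = -1085 + Q**2 - 35*Q (s(Q, v) = Q**2 - 35*(31 + Q) = Q**2 + (-1085 - 35*Q) = -1085 + Q**2 - 35*Q)
s(-66, 52)/2960 = (-1085 + (-66)**2 - 35*(-66))/2960 = (-1085 + 4356 + 2310)*(1/2960) = 5581*(1/2960) = 5581/2960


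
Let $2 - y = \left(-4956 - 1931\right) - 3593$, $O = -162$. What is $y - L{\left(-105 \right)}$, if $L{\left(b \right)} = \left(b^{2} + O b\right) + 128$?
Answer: $-17681$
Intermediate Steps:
$y = 10482$ ($y = 2 - \left(\left(-4956 - 1931\right) - 3593\right) = 2 - \left(-6887 - 3593\right) = 2 - -10480 = 2 + 10480 = 10482$)
$L{\left(b \right)} = 128 + b^{2} - 162 b$ ($L{\left(b \right)} = \left(b^{2} - 162 b\right) + 128 = 128 + b^{2} - 162 b$)
$y - L{\left(-105 \right)} = 10482 - \left(128 + \left(-105\right)^{2} - -17010\right) = 10482 - \left(128 + 11025 + 17010\right) = 10482 - 28163 = -17681$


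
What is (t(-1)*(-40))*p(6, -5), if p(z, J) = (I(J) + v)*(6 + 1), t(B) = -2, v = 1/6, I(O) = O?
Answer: -8120/3 ≈ -2706.7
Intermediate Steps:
v = ⅙ ≈ 0.16667
p(z, J) = 7/6 + 7*J (p(z, J) = (J + ⅙)*(6 + 1) = (⅙ + J)*7 = 7/6 + 7*J)
(t(-1)*(-40))*p(6, -5) = (-2*(-40))*(7/6 + 7*(-5)) = 80*(7/6 - 35) = 80*(-203/6) = -8120/3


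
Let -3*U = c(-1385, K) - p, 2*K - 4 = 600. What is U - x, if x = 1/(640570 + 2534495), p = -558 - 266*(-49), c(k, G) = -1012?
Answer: 14275092239/3175065 ≈ 4496.0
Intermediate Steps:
K = 302 (K = 2 + (1/2)*600 = 2 + 300 = 302)
p = 12476 (p = -558 + 13034 = 12476)
U = 4496 (U = -(-1012 - 1*12476)/3 = -(-1012 - 12476)/3 = -1/3*(-13488) = 4496)
x = 1/3175065 ≈ 3.1495e-7
U - x = 4496 - 1*1/3175065 = 4496 - 1/3175065 = 14275092239/3175065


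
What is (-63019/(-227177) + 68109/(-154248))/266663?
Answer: -1917414527/3114765873247016 ≈ -6.1559e-7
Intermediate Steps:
(-63019/(-227177) + 68109/(-154248))/266663 = (-63019*(-1/227177) + 68109*(-1/154248))*(1/266663) = (63019/227177 - 22703/51416)*(1/266663) = -1917414527/11680532632*1/266663 = -1917414527/3114765873247016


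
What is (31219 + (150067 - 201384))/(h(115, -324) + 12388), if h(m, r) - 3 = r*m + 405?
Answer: 10049/12232 ≈ 0.82153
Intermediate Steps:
h(m, r) = 408 + m*r (h(m, r) = 3 + (r*m + 405) = 3 + (m*r + 405) = 3 + (405 + m*r) = 408 + m*r)
(31219 + (150067 - 201384))/(h(115, -324) + 12388) = (31219 + (150067 - 201384))/((408 + 115*(-324)) + 12388) = (31219 - 51317)/((408 - 37260) + 12388) = -20098/(-36852 + 12388) = -20098/(-24464) = -20098*(-1/24464) = 10049/12232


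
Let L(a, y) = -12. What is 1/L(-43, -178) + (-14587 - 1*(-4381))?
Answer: -122473/12 ≈ -10206.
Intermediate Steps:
1/L(-43, -178) + (-14587 - 1*(-4381)) = 1/(-12) + (-14587 - 1*(-4381)) = -1/12 + (-14587 + 4381) = -1/12 - 10206 = -122473/12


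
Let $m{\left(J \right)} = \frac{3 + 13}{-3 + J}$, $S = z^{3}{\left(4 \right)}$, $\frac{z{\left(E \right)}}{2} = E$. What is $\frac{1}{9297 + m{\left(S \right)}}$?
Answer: $\frac{509}{4732189} \approx 0.00010756$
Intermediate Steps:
$z{\left(E \right)} = 2 E$
$S = 512$ ($S = \left(2 \cdot 4\right)^{3} = 8^{3} = 512$)
$m{\left(J \right)} = \frac{16}{-3 + J}$
$\frac{1}{9297 + m{\left(S \right)}} = \frac{1}{9297 + \frac{16}{-3 + 512}} = \frac{1}{9297 + \frac{16}{509}} = \frac{1}{\frac{4732189}{509}} = \frac{509}{4732189}$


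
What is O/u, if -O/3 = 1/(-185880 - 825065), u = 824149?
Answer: 3/833169310805 ≈ 3.6007e-12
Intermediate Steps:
O = 3/1010945 (O = -3/(-185880 - 825065) = -3/(-1010945) = -3*(-1/1010945) = 3/1010945 ≈ 2.9675e-6)
O/u = (3/1010945)/824149 = (3/1010945)*(1/824149) = 3/833169310805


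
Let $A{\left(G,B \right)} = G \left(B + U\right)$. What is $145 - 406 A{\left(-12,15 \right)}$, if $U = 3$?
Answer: $87841$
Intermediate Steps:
$A{\left(G,B \right)} = G \left(3 + B\right)$ ($A{\left(G,B \right)} = G \left(B + 3\right) = G \left(3 + B\right)$)
$145 - 406 A{\left(-12,15 \right)} = 145 - 406 \left(- 12 \left(3 + 15\right)\right) = 145 - 406 \left(\left(-12\right) 18\right) = 145 - -87696 = 145 + 87696 = 87841$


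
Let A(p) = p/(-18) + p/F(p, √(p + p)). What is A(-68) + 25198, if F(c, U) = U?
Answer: 226816/9 + I*√34 ≈ 25202.0 + 5.831*I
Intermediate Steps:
A(p) = -p/18 + √2*√p/2 (A(p) = p/(-18) + p/(√(p + p)) = p*(-1/18) + p/(√(2*p)) = -p/18 + p/((√2*√p)) = -p/18 + p*(√2/(2*√p)) = -p/18 + √2*√p/2)
A(-68) + 25198 = (-1/18*(-68) + √2*√(-68)/2) + 25198 = (34/9 + √2*(2*I*√17)/2) + 25198 = (34/9 + I*√34) + 25198 = 226816/9 + I*√34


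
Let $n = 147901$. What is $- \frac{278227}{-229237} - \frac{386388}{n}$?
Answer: $- \frac{47424374429}{33904381537} \approx -1.3988$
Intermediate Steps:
$- \frac{278227}{-229237} - \frac{386388}{n} = - \frac{278227}{-229237} - \frac{386388}{147901} = \left(-278227\right) \left(- \frac{1}{229237}\right) - \frac{386388}{147901} = \frac{278227}{229237} - \frac{386388}{147901} = - \frac{47424374429}{33904381537}$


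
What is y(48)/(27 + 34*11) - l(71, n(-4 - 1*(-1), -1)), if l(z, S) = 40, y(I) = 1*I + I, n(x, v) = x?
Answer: -15944/401 ≈ -39.761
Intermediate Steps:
y(I) = 2*I (y(I) = I + I = 2*I)
y(48)/(27 + 34*11) - l(71, n(-4 - 1*(-1), -1)) = (2*48)/(27 + 34*11) - 1*40 = 96/(27 + 374) - 40 = 96/401 - 40 = -15944/401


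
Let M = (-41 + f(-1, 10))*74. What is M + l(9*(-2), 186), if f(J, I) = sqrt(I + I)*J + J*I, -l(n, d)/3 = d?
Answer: -4332 - 148*sqrt(5) ≈ -4662.9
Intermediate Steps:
l(n, d) = -3*d
f(J, I) = I*J + J*sqrt(2)*sqrt(I) (f(J, I) = sqrt(2*I)*J + I*J = (sqrt(2)*sqrt(I))*J + I*J = J*sqrt(2)*sqrt(I) + I*J = I*J + J*sqrt(2)*sqrt(I))
M = -3774 - 148*sqrt(5) (M = (-41 - (10 + sqrt(2)*sqrt(10)))*74 = (-41 - (10 + 2*sqrt(5)))*74 = (-41 + (-10 - 2*sqrt(5)))*74 = (-51 - 2*sqrt(5))*74 = -3774 - 148*sqrt(5) ≈ -4104.9)
M + l(9*(-2), 186) = (-3774 - 148*sqrt(5)) - 3*186 = (-3774 - 148*sqrt(5)) - 558 = -4332 - 148*sqrt(5)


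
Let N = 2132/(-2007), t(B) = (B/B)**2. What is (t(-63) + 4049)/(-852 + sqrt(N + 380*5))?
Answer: -173133855/36326954 - 1215*sqrt(53118154)/36326954 ≈ -5.0098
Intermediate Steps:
t(B) = 1 (t(B) = 1**2 = 1)
N = -2132/2007 (N = 2132*(-1/2007) = -2132/2007 ≈ -1.0623)
(t(-63) + 4049)/(-852 + sqrt(N + 380*5)) = (1 + 4049)/(-852 + sqrt(-2132/2007 + 380*5)) = 4050/(-852 + sqrt(-2132/2007 + 1900)) = 4050/(-852 + sqrt(3811168/2007)) = 4050/(-852 + 4*sqrt(53118154)/669)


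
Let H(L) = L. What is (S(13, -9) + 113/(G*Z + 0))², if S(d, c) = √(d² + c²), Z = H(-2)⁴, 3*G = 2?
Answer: 370921/1024 + 1695*√10/16 ≈ 697.23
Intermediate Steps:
G = ⅔ (G = (⅓)*2 = ⅔ ≈ 0.66667)
Z = 16 (Z = (-2)⁴ = 16)
S(d, c) = √(c² + d²)
(S(13, -9) + 113/(G*Z + 0))² = (√((-9)² + 13²) + 113/((⅔)*16 + 0))² = (√(81 + 169) + 113/(32/3 + 0))² = (√250 + 113/(32/3))² = (5*√10 + 113*(3/32))² = (5*√10 + 339/32)² = (339/32 + 5*√10)²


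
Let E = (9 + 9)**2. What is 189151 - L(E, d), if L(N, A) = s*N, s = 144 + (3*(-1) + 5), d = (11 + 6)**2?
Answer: 141847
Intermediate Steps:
d = 289 (d = 17**2 = 289)
s = 146 (s = 144 + (-3 + 5) = 144 + 2 = 146)
E = 324 (E = 18**2 = 324)
L(N, A) = 146*N
189151 - L(E, d) = 189151 - 146*324 = 189151 - 1*47304 = 189151 - 47304 = 141847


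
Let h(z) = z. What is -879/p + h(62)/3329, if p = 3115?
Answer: -2733061/10369835 ≈ -0.26356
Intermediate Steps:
-879/p + h(62)/3329 = -879/3115 + 62/3329 = -2733061/10369835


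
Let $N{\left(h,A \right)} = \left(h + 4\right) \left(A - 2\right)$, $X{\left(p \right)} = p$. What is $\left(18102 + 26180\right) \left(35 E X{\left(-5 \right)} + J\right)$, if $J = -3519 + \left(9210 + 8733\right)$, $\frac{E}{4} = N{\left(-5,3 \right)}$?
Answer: $669720968$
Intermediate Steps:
$N{\left(h,A \right)} = \left(-2 + A\right) \left(4 + h\right)$ ($N{\left(h,A \right)} = \left(4 + h\right) \left(-2 + A\right) = \left(-2 + A\right) \left(4 + h\right)$)
$E = -4$ ($E = 4 \left(-8 - -10 + 4 \cdot 3 + 3 \left(-5\right)\right) = 4 \left(-8 + 10 + 12 - 15\right) = 4 \left(-1\right) = -4$)
$J = 14424$ ($J = -3519 + 17943 = 14424$)
$\left(18102 + 26180\right) \left(35 E X{\left(-5 \right)} + J\right) = \left(18102 + 26180\right) \left(35 \left(-4\right) \left(-5\right) + 14424\right) = 44282 \left(\left(-140\right) \left(-5\right) + 14424\right) = 44282 \left(700 + 14424\right) = 44282 \cdot 15124 = 669720968$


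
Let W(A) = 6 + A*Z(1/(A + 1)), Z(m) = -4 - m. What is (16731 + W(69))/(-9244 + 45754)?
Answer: 384067/851900 ≈ 0.45084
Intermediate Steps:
W(A) = 6 + A*(-4 - 1/(1 + A)) (W(A) = 6 + A*(-4 - 1/(A + 1)) = 6 + A*(-4 - 1/(1 + A)))
(16731 + W(69))/(-9244 + 45754) = (16731 + (6 + 69 - 4*69²)/(1 + 69))/(-9244 + 45754) = (16731 + (6 + 69 - 4*4761)/70)/36510 = (16731 + (6 + 69 - 19044)/70)*(1/36510) = (16731 + (1/70)*(-18969))*(1/36510) = (16731 - 18969/70)*(1/36510) = (1152201/70)*(1/36510) = 384067/851900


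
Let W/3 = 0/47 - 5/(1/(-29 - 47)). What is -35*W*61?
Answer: -2433900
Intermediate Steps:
W = 1140 (W = 3*(0/47 - 5/(1/(-29 - 47))) = 3*(0*(1/47) - 5/(1/(-76))) = 3*(0 - 5/(-1/76)) = 3*(0 - 5*(-76)) = 3*(0 + 380) = 3*380 = 1140)
-35*W*61 = -35*1140*61 = -39900*61 = -2433900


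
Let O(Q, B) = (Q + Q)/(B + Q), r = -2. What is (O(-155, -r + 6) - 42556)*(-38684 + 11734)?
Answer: 3440482100/3 ≈ 1.1468e+9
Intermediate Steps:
O(Q, B) = 2*Q/(B + Q) (O(Q, B) = (2*Q)/(B + Q) = 2*Q/(B + Q))
(O(-155, -r + 6) - 42556)*(-38684 + 11734) = (2*(-155)/((-1*(-2) + 6) - 155) - 42556)*(-38684 + 11734) = (2*(-155)/((2 + 6) - 155) - 42556)*(-26950) = (2*(-155)/(8 - 155) - 42556)*(-26950) = (2*(-155)/(-147) - 42556)*(-26950) = (2*(-155)*(-1/147) - 42556)*(-26950) = (310/147 - 42556)*(-26950) = -6255422/147*(-26950) = 3440482100/3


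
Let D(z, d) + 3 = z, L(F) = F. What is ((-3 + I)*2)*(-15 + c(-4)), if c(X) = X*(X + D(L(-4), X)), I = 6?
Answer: 174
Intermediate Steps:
D(z, d) = -3 + z
c(X) = X*(-7 + X) (c(X) = X*(X + (-3 - 4)) = X*(X - 7) = X*(-7 + X))
((-3 + I)*2)*(-15 + c(-4)) = ((-3 + 6)*2)*(-15 - 4*(-7 - 4)) = (3*2)*(-15 - 4*(-11)) = 6*(-15 + 44) = 6*29 = 174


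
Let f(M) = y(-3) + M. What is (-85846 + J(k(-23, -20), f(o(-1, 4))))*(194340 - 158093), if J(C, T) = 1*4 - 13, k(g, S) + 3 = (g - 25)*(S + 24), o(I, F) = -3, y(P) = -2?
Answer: -3111986185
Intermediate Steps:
k(g, S) = -3 + (-25 + g)*(24 + S) (k(g, S) = -3 + (g - 25)*(S + 24) = -3 + (-25 + g)*(24 + S))
f(M) = -2 + M
J(C, T) = -9 (J(C, T) = 4 - 13 = -9)
(-85846 + J(k(-23, -20), f(o(-1, 4))))*(194340 - 158093) = (-85846 - 9)*(194340 - 158093) = -85855*36247 = -3111986185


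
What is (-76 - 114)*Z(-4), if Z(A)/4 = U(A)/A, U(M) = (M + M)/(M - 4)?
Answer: 190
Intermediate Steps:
U(M) = 2*M/(-4 + M) (U(M) = (2*M)/(-4 + M) = 2*M/(-4 + M))
Z(A) = 8/(-4 + A) (Z(A) = 4*((2*A/(-4 + A))/A) = 4*(2/(-4 + A)) = 8/(-4 + A))
(-76 - 114)*Z(-4) = (-76 - 114)*(8/(-4 - 4)) = -1520/(-8) = -1520*(-1)/8 = -190*(-1) = 190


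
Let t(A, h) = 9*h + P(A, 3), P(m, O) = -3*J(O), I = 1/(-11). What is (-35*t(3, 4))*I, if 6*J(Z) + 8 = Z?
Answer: 245/2 ≈ 122.50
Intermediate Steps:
J(Z) = -4/3 + Z/6
I = -1/11 ≈ -0.090909
P(m, O) = 4 - O/2 (P(m, O) = -3*(-4/3 + O/6) = 4 - O/2)
t(A, h) = 5/2 + 9*h (t(A, h) = 9*h + (4 - ½*3) = 9*h + (4 - 3/2) = 9*h + 5/2 = 5/2 + 9*h)
(-35*t(3, 4))*I = -35*(5/2 + 9*4)*(-1/11) = -35*(5/2 + 36)*(-1/11) = -35*77/2*(-1/11) = -2695/2*(-1/11) = 245/2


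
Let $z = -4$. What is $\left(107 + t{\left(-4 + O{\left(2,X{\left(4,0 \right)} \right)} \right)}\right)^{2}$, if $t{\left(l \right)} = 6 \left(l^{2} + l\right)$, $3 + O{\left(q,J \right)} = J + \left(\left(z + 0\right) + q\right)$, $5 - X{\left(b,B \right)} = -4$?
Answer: $11449$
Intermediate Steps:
$X{\left(b,B \right)} = 9$ ($X{\left(b,B \right)} = 5 - -4 = 5 + 4 = 9$)
$O{\left(q,J \right)} = -7 + J + q$ ($O{\left(q,J \right)} = -3 + \left(J + \left(\left(-4 + 0\right) + q\right)\right) = -3 + \left(J + \left(-4 + q\right)\right) = -3 + \left(-4 + J + q\right) = -7 + J + q$)
$t{\left(l \right)} = 6 l + 6 l^{2}$ ($t{\left(l \right)} = 6 \left(l + l^{2}\right) = 6 l + 6 l^{2}$)
$\left(107 + t{\left(-4 + O{\left(2,X{\left(4,0 \right)} \right)} \right)}\right)^{2} = \left(107 + 6 \left(-4 + \left(-7 + 9 + 2\right)\right) \left(1 + \left(-4 + \left(-7 + 9 + 2\right)\right)\right)\right)^{2} = \left(107 + 6 \left(-4 + 4\right) \left(1 + \left(-4 + 4\right)\right)\right)^{2} = \left(107 + 6 \cdot 0 \left(1 + 0\right)\right)^{2} = \left(107 + 6 \cdot 0 \cdot 1\right)^{2} = \left(107 + 0\right)^{2} = 107^{2} = 11449$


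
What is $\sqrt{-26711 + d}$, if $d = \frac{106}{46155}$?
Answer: $\frac{i \sqrt{56902011699345}}{46155} \approx 163.44 i$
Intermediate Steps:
$d = \frac{106}{46155}$ ($d = 106 \cdot \frac{1}{46155} = \frac{106}{46155} \approx 0.0022966$)
$\sqrt{-26711 + d} = \sqrt{-26711 + \frac{106}{46155}} = \sqrt{- \frac{1232846099}{46155}} = \frac{i \sqrt{56902011699345}}{46155}$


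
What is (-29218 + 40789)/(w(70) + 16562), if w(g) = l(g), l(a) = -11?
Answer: 3857/5517 ≈ 0.69911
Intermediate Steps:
w(g) = -11
(-29218 + 40789)/(w(70) + 16562) = (-29218 + 40789)/(-11 + 16562) = 11571/16551 = 11571*(1/16551) = 3857/5517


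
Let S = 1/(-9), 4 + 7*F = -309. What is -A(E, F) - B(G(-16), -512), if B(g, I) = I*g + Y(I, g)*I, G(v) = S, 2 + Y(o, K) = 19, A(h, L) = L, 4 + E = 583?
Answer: 547585/63 ≈ 8691.8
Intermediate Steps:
E = 579 (E = -4 + 583 = 579)
F = -313/7 (F = -4/7 + (⅐)*(-309) = -4/7 - 309/7 = -313/7 ≈ -44.714)
S = -⅑ ≈ -0.11111
Y(o, K) = 17 (Y(o, K) = -2 + 19 = 17)
G(v) = -⅑
B(g, I) = 17*I + I*g (B(g, I) = I*g + 17*I = 17*I + I*g)
-A(E, F) - B(G(-16), -512) = -1*(-313/7) - (-512)*(17 - ⅑) = 313/7 - (-512)*152/9 = 313/7 - 1*(-77824/9) = 313/7 + 77824/9 = 547585/63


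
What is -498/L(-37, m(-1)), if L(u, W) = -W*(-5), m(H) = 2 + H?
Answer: -498/5 ≈ -99.600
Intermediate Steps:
L(u, W) = 5*W
-498/L(-37, m(-1)) = -498*1/(5*(2 - 1)) = -498/(5*1) = -498/5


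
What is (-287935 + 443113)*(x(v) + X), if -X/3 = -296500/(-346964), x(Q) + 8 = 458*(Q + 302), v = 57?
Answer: 2213026417652022/86741 ≈ 2.5513e+10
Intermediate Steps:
x(Q) = 138308 + 458*Q (x(Q) = -8 + 458*(Q + 302) = -8 + 458*(302 + Q) = -8 + (138316 + 458*Q) = 138308 + 458*Q)
X = -222375/86741 (X = -(-889500)/(-346964) = -(-889500)*(-1)/346964 = -3*74125/86741 = -222375/86741 ≈ -2.5637)
(-287935 + 443113)*(x(v) + X) = (-287935 + 443113)*((138308 + 458*57) - 222375/86741) = 155178*((138308 + 26106) - 222375/86741) = 155178*(164414 - 222375/86741) = 155178*(14261212399/86741) = 2213026417652022/86741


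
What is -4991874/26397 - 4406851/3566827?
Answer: -5973826203215/31384510773 ≈ -190.34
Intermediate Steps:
-4991874/26397 - 4406851/3566827 = -4991874*1/26397 - 4406851*1/3566827 = -1663958/8799 - 4406851/3566827 = -5973826203215/31384510773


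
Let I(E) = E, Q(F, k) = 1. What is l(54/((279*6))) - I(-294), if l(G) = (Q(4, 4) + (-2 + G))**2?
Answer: 283434/961 ≈ 294.94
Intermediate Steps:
l(G) = (-1 + G)**2 (l(G) = (1 + (-2 + G))**2 = (-1 + G)**2)
l(54/((279*6))) - I(-294) = (-1 + 54/((279*6)))**2 - 1*(-294) = (-1 + 54/1674)**2 + 294 = (-1 + 54*(1/1674))**2 + 294 = (-1 + 1/31)**2 + 294 = (-30/31)**2 + 294 = 900/961 + 294 = 283434/961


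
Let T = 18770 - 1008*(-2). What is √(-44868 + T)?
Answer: I*√24082 ≈ 155.18*I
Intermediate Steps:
T = 20786 (T = 18770 + 2016 = 20786)
√(-44868 + T) = √(-44868 + 20786) = √(-24082) = I*√24082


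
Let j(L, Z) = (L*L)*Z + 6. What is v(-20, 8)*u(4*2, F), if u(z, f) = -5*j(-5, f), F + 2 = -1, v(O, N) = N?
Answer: 2760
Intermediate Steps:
j(L, Z) = 6 + Z*L² (j(L, Z) = L²*Z + 6 = Z*L² + 6 = 6 + Z*L²)
F = -3 (F = -2 - 1 = -3)
u(z, f) = -30 - 125*f (u(z, f) = -5*(6 + f*(-5)²) = -5*(6 + f*25) = -5*(6 + 25*f) = -30 - 125*f)
v(-20, 8)*u(4*2, F) = 8*(-30 - 125*(-3)) = 8*(-30 + 375) = 8*345 = 2760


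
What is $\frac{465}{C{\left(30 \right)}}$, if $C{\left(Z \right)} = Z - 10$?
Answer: $\frac{93}{4} \approx 23.25$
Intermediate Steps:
$C{\left(Z \right)} = -10 + Z$
$\frac{465}{C{\left(30 \right)}} = \frac{465}{-10 + 30} = \frac{465}{20} = 465 \cdot \frac{1}{20} = \frac{93}{4}$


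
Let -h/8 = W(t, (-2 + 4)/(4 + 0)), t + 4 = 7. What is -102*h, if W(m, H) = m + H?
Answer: 2856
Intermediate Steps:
t = 3 (t = -4 + 7 = 3)
W(m, H) = H + m
h = -28 (h = -8*((-2 + 4)/(4 + 0) + 3) = -8*(2/4 + 3) = -8*(2*(¼) + 3) = -8*(½ + 3) = -8*7/2 = -28)
-102*h = -102*(-28) = 2856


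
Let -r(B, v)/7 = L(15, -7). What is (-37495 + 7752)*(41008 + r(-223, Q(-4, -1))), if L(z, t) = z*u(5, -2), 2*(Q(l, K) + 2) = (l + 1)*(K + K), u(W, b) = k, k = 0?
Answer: -1219700944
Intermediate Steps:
u(W, b) = 0
Q(l, K) = -2 + K*(1 + l) (Q(l, K) = -2 + ((l + 1)*(K + K))/2 = -2 + ((1 + l)*(2*K))/2 = -2 + (2*K*(1 + l))/2 = -2 + K*(1 + l))
L(z, t) = 0 (L(z, t) = z*0 = 0)
r(B, v) = 0 (r(B, v) = -7*0 = 0)
(-37495 + 7752)*(41008 + r(-223, Q(-4, -1))) = (-37495 + 7752)*(41008 + 0) = -29743*41008 = -1219700944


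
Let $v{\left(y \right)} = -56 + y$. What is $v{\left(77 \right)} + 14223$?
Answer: $14244$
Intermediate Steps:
$v{\left(77 \right)} + 14223 = \left(-56 + 77\right) + 14223 = 21 + 14223 = 14244$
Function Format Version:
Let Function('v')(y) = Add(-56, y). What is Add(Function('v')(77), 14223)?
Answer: 14244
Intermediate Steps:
Add(Function('v')(77), 14223) = Add(Add(-56, 77), 14223) = Add(21, 14223) = 14244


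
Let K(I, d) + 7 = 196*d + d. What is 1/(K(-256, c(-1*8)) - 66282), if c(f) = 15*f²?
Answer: 1/122831 ≈ 8.1413e-6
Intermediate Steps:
K(I, d) = -7 + 197*d (K(I, d) = -7 + (196*d + d) = -7 + 197*d)
1/(K(-256, c(-1*8)) - 66282) = 1/((-7 + 197*(15*(-1*8)²)) - 66282) = 1/((-7 + 197*(15*(-8)²)) - 66282) = 1/((-7 + 197*(15*64)) - 66282) = 1/((-7 + 197*960) - 66282) = 1/((-7 + 189120) - 66282) = 1/(189113 - 66282) = 1/122831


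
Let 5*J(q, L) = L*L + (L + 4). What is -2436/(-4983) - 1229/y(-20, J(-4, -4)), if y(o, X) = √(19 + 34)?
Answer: 812/1661 - 1229*√53/53 ≈ -168.33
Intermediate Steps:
J(q, L) = ⅘ + L/5 + L²/5 (J(q, L) = (L*L + (L + 4))/5 = (L² + (4 + L))/5 = (4 + L + L²)/5 = ⅘ + L/5 + L²/5)
y(o, X) = √53
-2436/(-4983) - 1229/y(-20, J(-4, -4)) = -2436/(-4983) - 1229*√53/53 = -2436*(-1/4983) - 1229*√53/53 = 812/1661 - 1229*√53/53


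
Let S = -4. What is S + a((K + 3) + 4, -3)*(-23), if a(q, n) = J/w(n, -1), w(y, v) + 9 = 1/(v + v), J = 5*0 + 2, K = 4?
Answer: 16/19 ≈ 0.84210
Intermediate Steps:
J = 2 (J = 0 + 2 = 2)
w(y, v) = -9 + 1/(2*v) (w(y, v) = -9 + 1/(v + v) = -9 + 1/(2*v))
a(q, n) = -4/19 (a(q, n) = 2/(-9 + (½)/(-1)) = 2/(-9 + (½)*(-1)) = 2/(-9 - ½) = 2/(-19/2) = 2*(-2/19) = -4/19)
S + a((K + 3) + 4, -3)*(-23) = -4 - 4/19*(-23) = -4 + 92/19 = 16/19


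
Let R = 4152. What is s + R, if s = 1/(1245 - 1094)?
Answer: 626953/151 ≈ 4152.0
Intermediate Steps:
s = 1/151 ≈ 0.0066225
s + R = 1/151 + 4152 = 626953/151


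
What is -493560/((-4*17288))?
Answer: 61695/8644 ≈ 7.1373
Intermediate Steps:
-493560/((-4*17288)) = -493560/(-69152) = -493560*(-1/69152) = 61695/8644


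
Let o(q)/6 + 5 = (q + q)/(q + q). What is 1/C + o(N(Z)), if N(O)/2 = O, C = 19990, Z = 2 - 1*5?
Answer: -479759/19990 ≈ -24.000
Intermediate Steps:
Z = -3 (Z = 2 - 5 = -3)
N(O) = 2*O
o(q) = -24 (o(q) = -30 + 6*((q + q)/(q + q)) = -30 + 6*((2*q)/((2*q))) = -30 + 6*((2*q)*(1/(2*q))) = -30 + 6*1 = -30 + 6 = -24)
1/C + o(N(Z)) = 1/19990 - 24 = -479759/19990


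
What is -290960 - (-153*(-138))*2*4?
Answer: -459872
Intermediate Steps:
-290960 - (-153*(-138))*2*4 = -290960 - 21114*8 = -290960 - 1*168912 = -290960 - 168912 = -459872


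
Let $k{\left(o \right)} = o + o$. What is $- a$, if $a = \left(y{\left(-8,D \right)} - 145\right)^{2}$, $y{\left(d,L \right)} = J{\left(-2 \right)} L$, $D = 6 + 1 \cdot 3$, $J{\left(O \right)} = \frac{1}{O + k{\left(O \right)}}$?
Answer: $- \frac{85849}{4} \approx -21462.0$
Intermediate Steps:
$k{\left(o \right)} = 2 o$
$J{\left(O \right)} = \frac{1}{3 O}$ ($J{\left(O \right)} = \frac{1}{O + 2 O} = \frac{1}{3 O}$)
$D = 9$ ($D = 6 + 3 = 9$)
$y{\left(d,L \right)} = - \frac{L}{6}$ ($y{\left(d,L \right)} = \frac{1}{3 \left(-2\right)} L = \frac{1}{3} \left(- \frac{1}{2}\right) L = - \frac{L}{6}$)
$a = \frac{85849}{4}$ ($a = \left(\left(- \frac{1}{6}\right) 9 - 145\right)^{2} = \left(- \frac{3}{2} - 145\right)^{2} = \left(- \frac{293}{2}\right)^{2} = \frac{85849}{4} \approx 21462.0$)
$- a = \left(-1\right) \frac{85849}{4} = - \frac{85849}{4}$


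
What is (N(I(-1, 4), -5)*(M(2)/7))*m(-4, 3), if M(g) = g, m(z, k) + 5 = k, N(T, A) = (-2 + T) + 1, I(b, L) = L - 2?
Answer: -4/7 ≈ -0.57143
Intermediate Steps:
I(b, L) = -2 + L
N(T, A) = -1 + T
m(z, k) = -5 + k
(N(I(-1, 4), -5)*(M(2)/7))*m(-4, 3) = ((-1 + (-2 + 4))*(2/7))*(-5 + 3) = ((-1 + 2)*(2*(⅐)))*(-2) = (1*(2/7))*(-2) = (2/7)*(-2) = -4/7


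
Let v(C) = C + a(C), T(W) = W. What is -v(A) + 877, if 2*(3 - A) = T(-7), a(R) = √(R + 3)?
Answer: 1741/2 - √38/2 ≈ 867.42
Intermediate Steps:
a(R) = √(3 + R)
A = 13/2 (A = 3 - ½*(-7) = 3 + 7/2 = 13/2 ≈ 6.5000)
v(C) = C + √(3 + C)
-v(A) + 877 = -(13/2 + √(3 + 13/2)) + 877 = -(13/2 + √(19/2)) + 877 = -(13/2 + √38/2) + 877 = (-13/2 - √38/2) + 877 = 1741/2 - √38/2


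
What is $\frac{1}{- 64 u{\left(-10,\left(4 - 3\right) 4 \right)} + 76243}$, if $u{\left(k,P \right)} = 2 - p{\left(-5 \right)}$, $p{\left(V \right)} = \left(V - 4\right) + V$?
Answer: $\frac{1}{75219} \approx 1.3295 \cdot 10^{-5}$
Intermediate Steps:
$p{\left(V \right)} = -4 + 2 V$ ($p{\left(V \right)} = \left(-4 + V\right) + V = -4 + 2 V$)
$u{\left(k,P \right)} = 16$ ($u{\left(k,P \right)} = 2 - \left(-4 + 2 \left(-5\right)\right) = 2 - \left(-4 - 10\right) = 2 - -14 = 2 + 14 = 16$)
$\frac{1}{- 64 u{\left(-10,\left(4 - 3\right) 4 \right)} + 76243} = \frac{1}{\left(-64\right) 16 + 76243} = \frac{1}{-1024 + 76243} = \frac{1}{75219}$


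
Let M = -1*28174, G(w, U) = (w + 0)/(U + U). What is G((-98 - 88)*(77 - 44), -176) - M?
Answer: 451063/16 ≈ 28191.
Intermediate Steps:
G(w, U) = w/(2*U) (G(w, U) = w/((2*U)) = w*(1/(2*U)) = w/(2*U))
M = -28174
G((-98 - 88)*(77 - 44), -176) - M = (½)*((-98 - 88)*(77 - 44))/(-176) - 1*(-28174) = (½)*(-186*33)*(-1/176) + 28174 = (½)*(-6138)*(-1/176) + 28174 = 279/16 + 28174 = 451063/16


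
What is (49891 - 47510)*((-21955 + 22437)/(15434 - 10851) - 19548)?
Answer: -213309032762/4583 ≈ -4.6544e+7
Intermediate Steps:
(49891 - 47510)*((-21955 + 22437)/(15434 - 10851) - 19548) = 2381*(482/4583 - 19548) = 2381*(-89588002/4583) = -213309032762/4583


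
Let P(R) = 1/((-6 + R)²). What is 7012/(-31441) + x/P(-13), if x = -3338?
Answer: -37886977950/31441 ≈ -1.2050e+6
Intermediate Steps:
P(R) = (-6 + R)⁻²
7012/(-31441) + x/P(-13) = 7012/(-31441) - 3338*(-6 - 13)² = 7012*(-1/31441) - 3338/((-19)⁻²) = -7012/31441 - 3338/1/361 = -7012/31441 - 3338*361 = -7012/31441 - 1205018 = -37886977950/31441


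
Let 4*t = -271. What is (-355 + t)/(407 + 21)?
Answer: -1691/1712 ≈ -0.98773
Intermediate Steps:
t = -271/4 (t = (¼)*(-271) = -271/4 ≈ -67.750)
(-355 + t)/(407 + 21) = (-355 - 271/4)/(407 + 21) = -1691/4/428 = -1691/4*1/428 = -1691/1712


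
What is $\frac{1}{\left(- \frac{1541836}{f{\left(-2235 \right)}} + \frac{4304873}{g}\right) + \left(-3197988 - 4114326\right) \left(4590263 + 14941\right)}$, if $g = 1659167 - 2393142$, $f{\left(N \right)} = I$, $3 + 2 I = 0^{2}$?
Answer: $- \frac{2201925}{74149156430235916219} \approx -2.9696 \cdot 10^{-14}$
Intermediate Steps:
$I = - \frac{3}{2}$ ($I = - \frac{3}{2} + \frac{0^{2}}{2} = - \frac{3}{2} + \frac{1}{2} \cdot 0 = - \frac{3}{2} + 0 = - \frac{3}{2} \approx -1.5$)
$f{\left(N \right)} = - \frac{3}{2}$
$g = -733975$ ($g = 1659167 - 2393142 = -733975$)
$\frac{1}{\left(- \frac{1541836}{f{\left(-2235 \right)}} + \frac{4304873}{g}\right) + \left(-3197988 - 4114326\right) \left(4590263 + 14941\right)} = \frac{1}{\left(- \frac{1541836}{- \frac{3}{2}} + \frac{4304873}{-733975}\right) + \left(-3197988 - 4114326\right) \left(4590263 + 14941\right)} = \frac{1}{\left(\left(-1541836\right) \left(- \frac{2}{3}\right) + 4304873 \left(- \frac{1}{733975}\right)\right) - 33674697682056} = \frac{1}{\left(\frac{3083672}{3} - \frac{4304873}{733975}\right) - 33674697682056} = \frac{1}{\frac{2263325241581}{2201925} - 33674697682056} = \frac{1}{- \frac{74149156430235916219}{2201925}} = - \frac{2201925}{74149156430235916219}$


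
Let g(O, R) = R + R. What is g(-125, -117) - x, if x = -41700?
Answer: 41466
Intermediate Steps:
g(O, R) = 2*R
g(-125, -117) - x = 2*(-117) - 1*(-41700) = -234 + 41700 = 41466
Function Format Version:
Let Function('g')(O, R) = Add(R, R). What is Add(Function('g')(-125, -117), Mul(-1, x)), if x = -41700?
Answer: 41466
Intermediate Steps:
Function('g')(O, R) = Mul(2, R)
Add(Function('g')(-125, -117), Mul(-1, x)) = Add(Mul(2, -117), Mul(-1, -41700)) = Add(-234, 41700) = 41466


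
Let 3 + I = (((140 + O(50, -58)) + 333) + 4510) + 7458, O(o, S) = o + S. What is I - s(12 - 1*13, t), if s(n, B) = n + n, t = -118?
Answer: 12432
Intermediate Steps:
O(o, S) = S + o
s(n, B) = 2*n
I = 12430 (I = -3 + ((((140 + (-58 + 50)) + 333) + 4510) + 7458) = -3 + ((((140 - 8) + 333) + 4510) + 7458) = -3 + (((132 + 333) + 4510) + 7458) = -3 + ((465 + 4510) + 7458) = -3 + (4975 + 7458) = -3 + 12433 = 12430)
I - s(12 - 1*13, t) = 12430 - 2*(12 - 1*13) = 12430 - 2*(12 - 13) = 12430 - 2*(-1) = 12430 - 1*(-2) = 12430 + 2 = 12432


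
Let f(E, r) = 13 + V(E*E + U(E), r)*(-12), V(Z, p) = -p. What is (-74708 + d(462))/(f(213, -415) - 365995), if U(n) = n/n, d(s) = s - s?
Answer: 37354/185481 ≈ 0.20139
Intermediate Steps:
d(s) = 0
U(n) = 1
f(E, r) = 13 + 12*r (f(E, r) = 13 - r*(-12) = 13 + 12*r)
(-74708 + d(462))/(f(213, -415) - 365995) = (-74708 + 0)/((13 + 12*(-415)) - 365995) = -74708/((13 - 4980) - 365995) = -74708/(-4967 - 365995) = -74708/(-370962) = -74708*(-1/370962) = 37354/185481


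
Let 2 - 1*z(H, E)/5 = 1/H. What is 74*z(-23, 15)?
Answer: 17390/23 ≈ 756.09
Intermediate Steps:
z(H, E) = 10 - 5/H
74*z(-23, 15) = 74*(10 - 5/(-23)) = 74*(10 - 5*(-1/23)) = 74*(10 + 5/23) = 74*(235/23) = 17390/23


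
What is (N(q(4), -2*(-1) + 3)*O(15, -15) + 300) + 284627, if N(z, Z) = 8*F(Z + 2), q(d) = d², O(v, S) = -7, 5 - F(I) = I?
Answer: 285039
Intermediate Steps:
F(I) = 5 - I
N(z, Z) = 24 - 8*Z (N(z, Z) = 8*(5 - (Z + 2)) = 8*(5 - (2 + Z)) = 8*(5 + (-2 - Z)) = 8*(3 - Z) = 24 - 8*Z)
(N(q(4), -2*(-1) + 3)*O(15, -15) + 300) + 284627 = ((24 - 8*(-2*(-1) + 3))*(-7) + 300) + 284627 = ((24 - 8*(2 + 3))*(-7) + 300) + 284627 = ((24 - 8*5)*(-7) + 300) + 284627 = ((24 - 40)*(-7) + 300) + 284627 = (-16*(-7) + 300) + 284627 = (112 + 300) + 284627 = 412 + 284627 = 285039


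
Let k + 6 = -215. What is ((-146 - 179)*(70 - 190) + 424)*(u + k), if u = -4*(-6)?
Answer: -7766528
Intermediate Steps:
u = 24
k = -221 (k = -6 - 215 = -221)
((-146 - 179)*(70 - 190) + 424)*(u + k) = ((-146 - 179)*(70 - 190) + 424)*(24 - 221) = (-325*(-120) + 424)*(-197) = (39000 + 424)*(-197) = 39424*(-197) = -7766528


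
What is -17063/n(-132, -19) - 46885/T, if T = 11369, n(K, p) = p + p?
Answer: 192207617/432022 ≈ 444.90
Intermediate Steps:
n(K, p) = 2*p
-17063/n(-132, -19) - 46885/T = -17063/(2*(-19)) - 46885/11369 = -17063/(-38) - 46885*1/11369 = -17063*(-1/38) - 46885/11369 = 17063/38 - 46885/11369 = 192207617/432022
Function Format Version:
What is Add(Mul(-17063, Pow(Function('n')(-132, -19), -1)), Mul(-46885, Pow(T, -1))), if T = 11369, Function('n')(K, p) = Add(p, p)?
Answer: Rational(192207617, 432022) ≈ 444.90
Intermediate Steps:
Function('n')(K, p) = Mul(2, p)
Add(Mul(-17063, Pow(Function('n')(-132, -19), -1)), Mul(-46885, Pow(T, -1))) = Add(Mul(-17063, Pow(Mul(2, -19), -1)), Mul(-46885, Pow(11369, -1))) = Add(Mul(-17063, Pow(-38, -1)), Mul(-46885, Rational(1, 11369))) = Add(Mul(-17063, Rational(-1, 38)), Rational(-46885, 11369)) = Add(Rational(17063, 38), Rational(-46885, 11369)) = Rational(192207617, 432022)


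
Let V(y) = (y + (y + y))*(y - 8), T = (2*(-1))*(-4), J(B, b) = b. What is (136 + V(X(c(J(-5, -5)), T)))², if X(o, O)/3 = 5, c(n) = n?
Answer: 203401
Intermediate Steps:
T = 8 (T = -2*(-4) = 8)
X(o, O) = 15 (X(o, O) = 3*5 = 15)
V(y) = 3*y*(-8 + y) (V(y) = (y + 2*y)*(-8 + y) = (3*y)*(-8 + y) = 3*y*(-8 + y))
(136 + V(X(c(J(-5, -5)), T)))² = (136 + 3*15*(-8 + 15))² = (136 + 3*15*7)² = (136 + 315)² = 451² = 203401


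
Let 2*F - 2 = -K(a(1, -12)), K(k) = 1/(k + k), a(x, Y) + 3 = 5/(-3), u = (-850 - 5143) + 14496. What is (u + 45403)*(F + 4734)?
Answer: 7146938339/28 ≈ 2.5525e+8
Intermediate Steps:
u = 8503 (u = -5993 + 14496 = 8503)
a(x, Y) = -14/3 (a(x, Y) = -3 + 5/(-3) = -3 + 5*(-⅓) = -3 - 5/3 = -14/3)
K(k) = 1/(2*k)
F = 59/56 (F = 1 + (-1/(2*(-14/3)))/2 = 1 + (-(-3)/(2*14))/2 = 1 + (-1*(-3/28))/2 = 1 + (½)*(3/28) = 1 + 3/56 = 59/56 ≈ 1.0536)
(u + 45403)*(F + 4734) = (8503 + 45403)*(59/56 + 4734) = 53906*(265163/56) = 7146938339/28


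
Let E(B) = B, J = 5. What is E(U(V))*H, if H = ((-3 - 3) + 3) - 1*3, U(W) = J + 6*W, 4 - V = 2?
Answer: -102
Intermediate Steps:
V = 2 (V = 4 - 1*2 = 4 - 2 = 2)
U(W) = 5 + 6*W
H = -6 (H = (-6 + 3) - 3 = -3 - 3 = -6)
E(U(V))*H = (5 + 6*2)*(-6) = (5 + 12)*(-6) = 17*(-6) = -102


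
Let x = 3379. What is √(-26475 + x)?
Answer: 2*I*√5774 ≈ 151.97*I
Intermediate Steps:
√(-26475 + x) = √(-26475 + 3379) = √(-23096) = 2*I*√5774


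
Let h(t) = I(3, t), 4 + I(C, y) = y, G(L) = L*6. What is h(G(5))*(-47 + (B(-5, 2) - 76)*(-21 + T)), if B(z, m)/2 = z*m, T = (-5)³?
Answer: 363194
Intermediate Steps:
G(L) = 6*L
I(C, y) = -4 + y
h(t) = -4 + t
T = -125
B(z, m) = 2*m*z (B(z, m) = 2*(z*m) = 2*(m*z) = 2*m*z)
h(G(5))*(-47 + (B(-5, 2) - 76)*(-21 + T)) = (-4 + 6*5)*(-47 + (2*2*(-5) - 76)*(-21 - 125)) = (-4 + 30)*(-47 + (-20 - 76)*(-146)) = 26*(-47 - 96*(-146)) = 26*(-47 + 14016) = 26*13969 = 363194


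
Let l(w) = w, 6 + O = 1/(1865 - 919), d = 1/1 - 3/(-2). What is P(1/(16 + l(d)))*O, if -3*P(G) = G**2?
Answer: 11350/1942611 ≈ 0.0058426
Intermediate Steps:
d = 5/2 (d = 1*1 - 3*(-1/2) = 1 + 3/2 = 5/2 ≈ 2.5000)
O = -5675/946 (O = -6 + 1/(1865 - 919) = -6 + 1/946 = -5675/946 ≈ -5.9989)
P(G) = -G**2/3
P(1/(16 + l(d)))*O = -1/(3*(16 + 5/2)**2)*(-5675/946) = -(1/(37/2))**2/3*(-5675/946) = -(2/37)**2/3*(-5675/946) = -1/3*4/1369*(-5675/946) = -4/4107*(-5675/946) = 11350/1942611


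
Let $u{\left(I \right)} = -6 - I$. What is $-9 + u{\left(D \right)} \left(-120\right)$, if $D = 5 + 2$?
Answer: $1551$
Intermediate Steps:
$D = 7$
$-9 + u{\left(D \right)} \left(-120\right) = -9 + \left(-6 - 7\right) \left(-120\right) = -9 - -1560 = -9 + 1560 = 1551$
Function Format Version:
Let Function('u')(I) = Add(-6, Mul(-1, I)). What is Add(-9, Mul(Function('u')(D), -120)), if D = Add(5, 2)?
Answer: 1551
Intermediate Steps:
D = 7
Add(-9, Mul(Function('u')(D), -120)) = Add(-9, Mul(Add(-6, Mul(-1, 7)), -120)) = Add(-9, Mul(Add(-6, -7), -120)) = Add(-9, Mul(-13, -120)) = Add(-9, 1560) = 1551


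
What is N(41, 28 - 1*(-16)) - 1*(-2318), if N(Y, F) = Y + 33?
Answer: 2392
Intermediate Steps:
N(Y, F) = 33 + Y
N(41, 28 - 1*(-16)) - 1*(-2318) = (33 + 41) - 1*(-2318) = 74 + 2318 = 2392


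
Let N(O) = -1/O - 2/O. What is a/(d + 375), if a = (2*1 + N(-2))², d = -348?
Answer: 49/108 ≈ 0.45370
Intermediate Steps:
N(O) = -3/O
a = 49/4 (a = (2*1 - 3/(-2))² = (2 - 3*(-½))² = (2 + 3/2)² = (7/2)² = 49/4 ≈ 12.250)
a/(d + 375) = 49/(4*(-348 + 375)) = (49/4)/27 = (49/4)*(1/27) = 49/108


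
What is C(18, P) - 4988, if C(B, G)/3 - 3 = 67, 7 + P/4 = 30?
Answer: -4778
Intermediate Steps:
P = 92 (P = -28 + 4*30 = -28 + 120 = 92)
C(B, G) = 210 (C(B, G) = 9 + 3*67 = 9 + 201 = 210)
C(18, P) - 4988 = 210 - 4988 = -4778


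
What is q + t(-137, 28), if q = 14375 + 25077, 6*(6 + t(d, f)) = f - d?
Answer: 78947/2 ≈ 39474.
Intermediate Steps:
t(d, f) = -6 - d/6 + f/6 (t(d, f) = -6 + (f - d)/6 = -6 + (-d/6 + f/6) = -6 - d/6 + f/6)
q = 39452
q + t(-137, 28) = 39452 + (-6 - ⅙*(-137) + (⅙)*28) = 39452 + (-6 + 137/6 + 14/3) = 39452 + 43/2 = 78947/2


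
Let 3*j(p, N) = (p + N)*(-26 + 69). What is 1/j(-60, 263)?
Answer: 3/8729 ≈ 0.00034368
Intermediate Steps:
j(p, N) = 43*N/3 + 43*p/3 (j(p, N) = ((p + N)*(-26 + 69))/3 = ((N + p)*43)/3 = (43*N + 43*p)/3 = 43*N/3 + 43*p/3)
1/j(-60, 263) = 1/((43/3)*263 + (43/3)*(-60)) = 1/(11309/3 - 860) = 1/(8729/3) = 3/8729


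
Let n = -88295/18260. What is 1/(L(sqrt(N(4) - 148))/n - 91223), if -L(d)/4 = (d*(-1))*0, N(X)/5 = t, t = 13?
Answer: -1/91223 ≈ -1.0962e-5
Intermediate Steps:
N(X) = 65 (N(X) = 5*13 = 65)
n = -17659/3652 (n = -88295*1/18260 = -17659/3652 ≈ -4.8354)
L(d) = 0 (L(d) = -4*d*(-1)*0 = -4*(-d)*0 = -4*0 = 0)
1/(L(sqrt(N(4) - 148))/n - 91223) = 1/(0/(-17659/3652) - 91223) = 1/(0*(-3652/17659) - 91223) = 1/(0 - 91223) = 1/(-91223) = -1/91223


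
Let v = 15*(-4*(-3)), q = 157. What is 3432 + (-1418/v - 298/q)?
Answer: 48356027/14130 ≈ 3422.2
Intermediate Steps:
v = 180 (v = 15*12 = 180)
3432 + (-1418/v - 298/q) = 3432 + (-1418/180 - 298/157) = 3432 + (-1418*1/180 - 298*1/157) = 3432 + (-709/90 - 298/157) = 3432 - 138133/14130 = 48356027/14130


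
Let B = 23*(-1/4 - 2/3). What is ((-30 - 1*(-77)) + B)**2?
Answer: 96721/144 ≈ 671.67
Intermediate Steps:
B = -253/12 (B = 23*(-1*1/4 - 2*1/3) = 23*(-1/4 - 2/3) = 23*(-11/12) = -253/12 ≈ -21.083)
((-30 - 1*(-77)) + B)**2 = ((-30 - 1*(-77)) - 253/12)**2 = ((-30 + 77) - 253/12)**2 = (47 - 253/12)**2 = (311/12)**2 = 96721/144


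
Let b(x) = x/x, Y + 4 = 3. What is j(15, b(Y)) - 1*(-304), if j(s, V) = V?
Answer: 305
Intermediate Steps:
Y = -1 (Y = -4 + 3 = -1)
b(x) = 1
j(15, b(Y)) - 1*(-304) = 1 - 1*(-304) = 1 + 304 = 305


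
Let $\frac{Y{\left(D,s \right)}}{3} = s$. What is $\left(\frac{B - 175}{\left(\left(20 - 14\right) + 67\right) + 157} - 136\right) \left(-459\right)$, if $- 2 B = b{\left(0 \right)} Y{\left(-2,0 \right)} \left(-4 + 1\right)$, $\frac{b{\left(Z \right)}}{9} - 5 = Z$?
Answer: $\frac{2887569}{46} \approx 62773.0$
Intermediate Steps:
$b{\left(Z \right)} = 45 + 9 Z$
$Y{\left(D,s \right)} = 3 s$
$B = 0$ ($B = - \frac{\left(45 + 9 \cdot 0\right) 3 \cdot 0 \left(-4 + 1\right)}{2} = - \frac{\left(45 + 0\right) 0 \left(-3\right)}{2} = - \frac{45 \cdot 0 \left(-3\right)}{2} = - \frac{0 \left(-3\right)}{2} = \left(- \frac{1}{2}\right) 0 = 0$)
$\left(\frac{B - 175}{\left(\left(20 - 14\right) + 67\right) + 157} - 136\right) \left(-459\right) = \left(\frac{0 - 175}{\left(\left(20 - 14\right) + 67\right) + 157} - 136\right) \left(-459\right) = \left(- \frac{175}{\left(6 + 67\right) + 157} - 136\right) \left(-459\right) = \left(- \frac{175}{73 + 157} - 136\right) \left(-459\right) = \left(- \frac{175}{230} - 136\right) \left(-459\right) = \left(\left(-175\right) \frac{1}{230} - 136\right) \left(-459\right) = \left(- \frac{35}{46} - 136\right) \left(-459\right) = \left(- \frac{6291}{46}\right) \left(-459\right) = \frac{2887569}{46}$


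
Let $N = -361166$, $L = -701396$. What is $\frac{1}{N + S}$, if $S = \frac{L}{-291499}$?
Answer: $- \frac{291499}{105278826438} \approx -2.7688 \cdot 10^{-6}$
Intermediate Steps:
$S = \frac{701396}{291499}$ ($S = - \frac{701396}{-291499} = \left(-701396\right) \left(- \frac{1}{291499}\right) = \frac{701396}{291499} \approx 2.4062$)
$\frac{1}{N + S} = \frac{1}{-361166 + \frac{701396}{291499}} = \frac{1}{- \frac{105278826438}{291499}} = - \frac{291499}{105278826438}$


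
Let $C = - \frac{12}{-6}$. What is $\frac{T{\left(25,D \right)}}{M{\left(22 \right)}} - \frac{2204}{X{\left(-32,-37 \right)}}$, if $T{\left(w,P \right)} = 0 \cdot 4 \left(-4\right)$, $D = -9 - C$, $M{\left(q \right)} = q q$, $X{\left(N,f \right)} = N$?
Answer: $\frac{551}{8} \approx 68.875$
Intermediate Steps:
$C = 2$ ($C = \left(-12\right) \left(- \frac{1}{6}\right) = 2$)
$M{\left(q \right)} = q^{2}$
$D = -11$ ($D = -9 - 2 = -11$)
$T{\left(w,P \right)} = 0$ ($T{\left(w,P \right)} = 0 \left(-4\right) = 0$)
$\frac{T{\left(25,D \right)}}{M{\left(22 \right)}} - \frac{2204}{X{\left(-32,-37 \right)}} = \frac{0}{22^{2}} - \frac{2204}{-32} = \frac{0}{484} - - \frac{551}{8} = 0 \cdot \frac{1}{484} + \frac{551}{8} = 0 + \frac{551}{8} = \frac{551}{8}$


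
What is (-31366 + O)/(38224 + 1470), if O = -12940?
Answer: -22153/19847 ≈ -1.1162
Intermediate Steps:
(-31366 + O)/(38224 + 1470) = (-31366 - 12940)/(38224 + 1470) = -44306/39694 = -44306*1/39694 = -22153/19847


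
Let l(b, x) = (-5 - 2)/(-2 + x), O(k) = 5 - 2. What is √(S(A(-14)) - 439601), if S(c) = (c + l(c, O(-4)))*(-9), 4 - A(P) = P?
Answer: 10*I*√4397 ≈ 663.1*I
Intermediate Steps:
A(P) = 4 - P
O(k) = 3
l(b, x) = -7/(-2 + x)
S(c) = 63 - 9*c (S(c) = (c - 7/(-2 + 3))*(-9) = (c - 7/1)*(-9) = (c - 7*1)*(-9) = (c - 7)*(-9) = (-7 + c)*(-9) = 63 - 9*c)
√(S(A(-14)) - 439601) = √((63 - 9*(4 - 1*(-14))) - 439601) = √((63 - 9*(4 + 14)) - 439601) = √((63 - 9*18) - 439601) = √((63 - 162) - 439601) = √(-99 - 439601) = √(-439700) = 10*I*√4397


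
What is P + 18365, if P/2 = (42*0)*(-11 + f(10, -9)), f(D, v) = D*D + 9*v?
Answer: 18365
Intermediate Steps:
f(D, v) = D² + 9*v
P = 0 (P = 2*((42*0)*(-11 + (10² + 9*(-9)))) = 2*(0*(-11 + (100 - 81))) = 2*(0*(-11 + 19)) = 2*(0*8) = 2*0 = 0)
P + 18365 = 0 + 18365 = 18365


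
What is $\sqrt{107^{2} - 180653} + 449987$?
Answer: $449987 + 2 i \sqrt{42301} \approx 4.4999 \cdot 10^{5} + 411.34 i$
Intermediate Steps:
$\sqrt{107^{2} - 180653} + 449987 = \sqrt{11449 - 180653} + 449987 = \sqrt{-169204} + 449987 = 2 i \sqrt{42301} + 449987 = 449987 + 2 i \sqrt{42301}$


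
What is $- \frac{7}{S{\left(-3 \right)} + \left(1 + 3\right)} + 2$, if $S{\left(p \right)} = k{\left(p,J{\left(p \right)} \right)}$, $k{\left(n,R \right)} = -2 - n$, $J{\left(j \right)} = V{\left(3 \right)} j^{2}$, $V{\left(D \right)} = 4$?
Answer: $\frac{3}{5} \approx 0.6$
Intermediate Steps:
$J{\left(j \right)} = 4 j^{2}$
$S{\left(p \right)} = -2 - p$
$- \frac{7}{S{\left(-3 \right)} + \left(1 + 3\right)} + 2 = - \frac{7}{\left(-2 - -3\right) + \left(1 + 3\right)} + 2 = - \frac{7}{\left(-2 + 3\right) + 4} + 2 = - \frac{7}{1 + 4} + 2 = - \frac{7}{5} + 2 = \frac{3}{5}$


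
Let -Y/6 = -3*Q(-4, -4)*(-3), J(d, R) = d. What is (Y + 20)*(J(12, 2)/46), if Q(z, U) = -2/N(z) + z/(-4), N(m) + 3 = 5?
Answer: 120/23 ≈ 5.2174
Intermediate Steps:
N(m) = 2 (N(m) = -3 + 5 = 2)
Q(z, U) = -1 - z/4 (Q(z, U) = -2/2 + z/(-4) = -2*1/2 + z*(-1/4) = -1 - z/4)
Y = 0 (Y = -6*(-3*(-1 - 1/4*(-4)))*(-3) = -6*(-3*(-1 + 1))*(-3) = -6*(-3*0)*(-3) = -0*(-3) = -6*0 = 0)
(Y + 20)*(J(12, 2)/46) = (0 + 20)*(12/46) = 20*(12*(1/46)) = 20*(6/23) = 120/23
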